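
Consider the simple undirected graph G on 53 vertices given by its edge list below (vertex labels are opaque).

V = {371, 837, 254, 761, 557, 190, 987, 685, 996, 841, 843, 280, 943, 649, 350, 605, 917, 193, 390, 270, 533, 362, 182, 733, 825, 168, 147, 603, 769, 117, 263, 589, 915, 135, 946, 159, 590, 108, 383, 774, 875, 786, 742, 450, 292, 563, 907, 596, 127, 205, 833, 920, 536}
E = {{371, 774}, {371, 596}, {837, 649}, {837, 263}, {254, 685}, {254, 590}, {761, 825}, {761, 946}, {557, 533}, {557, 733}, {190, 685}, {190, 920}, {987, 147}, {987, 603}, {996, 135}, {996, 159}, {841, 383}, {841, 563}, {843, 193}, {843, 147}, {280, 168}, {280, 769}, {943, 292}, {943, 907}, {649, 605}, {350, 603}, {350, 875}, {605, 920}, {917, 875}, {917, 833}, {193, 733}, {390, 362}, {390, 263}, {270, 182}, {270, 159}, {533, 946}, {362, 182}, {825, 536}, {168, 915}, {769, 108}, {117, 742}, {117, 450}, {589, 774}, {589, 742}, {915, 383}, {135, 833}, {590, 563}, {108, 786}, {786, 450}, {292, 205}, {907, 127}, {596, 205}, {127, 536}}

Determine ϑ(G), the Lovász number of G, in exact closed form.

53*cos(pi/53)/(cos(pi/53) + 1)

N(786) = {108, 450}, |N(786)| = 2.
deg(943) = 2; N(943) = {292, 907}.
deg(168) = 2; N(168) = {280, 915}.
deg(987) = 2; N(987) = {147, 603}.
Regular of degree 2 on 53 vertices: the odd cycle C_{53}.
The 27 distinct eigenvalues: [2.0, 1.985962, 1.944046, 1.874839, 1.779314, 1.658811, 1.515022, 1.349966, 1.165959, 0.965584, 0.751655, 0.527174, 0.295293, 0.059267, -0.177592, -0.411957, -0.64054, -0.86013, -1.067647, -1.260176, -1.435015, -1.589709, -1.722087, -1.830291, -1.912802, -1.968461, -1.996487].
ϑ = −N·λ_min/(λ_max−λ_min) = −53·(-2*cos(pi/53))/(2−(-2*cos(pi/53))) = 53*cos(pi/53)/(cos(pi/53) + 1).
= 26.4767090… (decimal).
Sandwich: α(G)=26 ≤ ϑ(G)=53*cos(pi/53)/(cos(pi/53) + 1) ≤ χ(Ḡ)=27 (both strict).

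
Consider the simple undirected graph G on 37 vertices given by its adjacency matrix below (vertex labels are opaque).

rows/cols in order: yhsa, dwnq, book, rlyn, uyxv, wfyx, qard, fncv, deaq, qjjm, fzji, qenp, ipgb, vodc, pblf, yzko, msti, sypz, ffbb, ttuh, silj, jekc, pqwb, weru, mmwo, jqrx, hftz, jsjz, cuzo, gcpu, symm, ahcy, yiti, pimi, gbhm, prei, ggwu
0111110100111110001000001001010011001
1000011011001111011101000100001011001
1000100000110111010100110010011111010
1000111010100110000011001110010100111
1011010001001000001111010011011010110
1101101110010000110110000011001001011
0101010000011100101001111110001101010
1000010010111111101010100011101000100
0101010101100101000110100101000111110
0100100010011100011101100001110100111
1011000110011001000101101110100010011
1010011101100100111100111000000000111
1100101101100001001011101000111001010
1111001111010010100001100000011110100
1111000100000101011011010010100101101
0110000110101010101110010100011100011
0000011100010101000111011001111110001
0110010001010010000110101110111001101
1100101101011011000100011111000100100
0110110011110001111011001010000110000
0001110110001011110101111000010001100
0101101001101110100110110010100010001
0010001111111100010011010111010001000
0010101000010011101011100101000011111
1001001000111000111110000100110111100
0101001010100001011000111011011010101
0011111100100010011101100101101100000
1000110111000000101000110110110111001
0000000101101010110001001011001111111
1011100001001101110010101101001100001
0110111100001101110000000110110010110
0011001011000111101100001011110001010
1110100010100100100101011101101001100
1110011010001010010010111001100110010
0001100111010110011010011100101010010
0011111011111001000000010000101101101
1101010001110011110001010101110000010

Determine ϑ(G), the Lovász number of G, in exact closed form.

deg(jsjz) = 18; N(jsjz) = {yhsa, uyxv, wfyx, fncv, deaq, qjjm, msti, ffbb, pqwb, weru, jqrx, hftz, cuzo, gcpu, ahcy, yiti, pimi, ggwu}.
Vertex jqrx has 18 neighbors: dwnq, rlyn, qard, deaq, fzji, yzko, sypz, ffbb, pqwb, weru, mmwo, hftz, jsjz, gcpu, symm, yiti, gbhm, ggwu.
Vertex dwnq has 18 neighbors: yhsa, wfyx, qard, deaq, qjjm, ipgb, vodc, pblf, yzko, sypz, ffbb, ttuh, jekc, jqrx, symm, yiti, pimi, ggwu.
deg(wfyx) = 18; N(wfyx) = {yhsa, dwnq, rlyn, uyxv, qard, fncv, deaq, qenp, msti, sypz, ttuh, silj, hftz, jsjz, symm, pimi, prei, ggwu}.
G on 37 vertices is 18-regular; Paley(37): SR with (k,λ,μ)=(18,8,9).
The 3 distinct eigenvalues: [18.0, 2.541381, -3.541381].
−37·(-sqrt(37)/2 - 1/2) / ((18)−(-sqrt(37)/2 - 1/2)) = sqrt(37) = ϑ(G).
≈ 6.0827625 (to 7 d.p.).

sqrt(37)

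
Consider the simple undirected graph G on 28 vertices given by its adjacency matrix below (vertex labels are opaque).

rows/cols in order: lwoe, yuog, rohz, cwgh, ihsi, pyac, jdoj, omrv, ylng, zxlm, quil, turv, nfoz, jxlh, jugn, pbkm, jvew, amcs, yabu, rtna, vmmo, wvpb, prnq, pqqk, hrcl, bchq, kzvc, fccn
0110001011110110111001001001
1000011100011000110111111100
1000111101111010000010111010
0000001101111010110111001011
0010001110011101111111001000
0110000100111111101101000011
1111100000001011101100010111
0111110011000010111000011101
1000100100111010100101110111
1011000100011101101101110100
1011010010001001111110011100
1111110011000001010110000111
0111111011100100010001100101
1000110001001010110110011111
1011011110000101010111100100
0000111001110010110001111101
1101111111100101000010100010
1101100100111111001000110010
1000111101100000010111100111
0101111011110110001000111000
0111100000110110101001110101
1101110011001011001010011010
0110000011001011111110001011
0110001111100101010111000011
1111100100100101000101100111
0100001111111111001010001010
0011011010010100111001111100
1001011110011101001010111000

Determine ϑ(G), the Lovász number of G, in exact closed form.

7

deg(lwoe) = 15; N(lwoe) = {yuog, rohz, jdoj, ylng, zxlm, quil, turv, jxlh, jugn, jvew, amcs, yabu, wvpb, hrcl, fccn}.
N(prnq) = {yuog, rohz, ylng, zxlm, nfoz, jugn, pbkm, jvew, amcs, yabu, rtna, vmmo, hrcl, kzvc, fccn}, |N(prnq)| = 15.
deg(turv) = 15; N(turv) = {lwoe, yuog, rohz, cwgh, ihsi, pyac, ylng, zxlm, pbkm, amcs, rtna, vmmo, bchq, kzvc, fccn}.
N(ylng) = {lwoe, ihsi, omrv, quil, turv, nfoz, jugn, jvew, rtna, wvpb, prnq, pqqk, bchq, kzvc, fccn}, |N(ylng)| = 15.
Every vertex has degree 15 (N=28); Kneser K(8,2) on C(8,2)=28 vertices.
spec(A) ≈ [15.0, 1.0, -5.0] (distinct, 5 d.p.).
Lovász (edge-transitive): ϑ = −28·(-5)/((15)−(-5)) = 7.
≈ 7.000000000 (to 9 d.p.).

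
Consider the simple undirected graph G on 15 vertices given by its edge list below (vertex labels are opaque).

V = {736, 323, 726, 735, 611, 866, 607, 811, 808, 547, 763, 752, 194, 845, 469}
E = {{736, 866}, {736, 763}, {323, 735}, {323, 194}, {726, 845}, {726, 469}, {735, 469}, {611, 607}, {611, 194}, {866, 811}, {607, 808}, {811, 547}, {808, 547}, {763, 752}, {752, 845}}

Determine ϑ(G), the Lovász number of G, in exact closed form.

deg(469) = 2; N(469) = {726, 735}.
deg(736) = 2; N(736) = {866, 763}.
deg(763) = 2; N(763) = {736, 752}.
Vertex 611 has 2 neighbors: 607, 194.
G on 15 vertices is 2-regular; a single 15-cycle (edge-transitive).
spec(A) ≈ [2.0, 1.8271, 1.3383, 0.618, -0.2091, -1.0, -1.618, -1.9563] (distinct, 4 d.p.).
With N=15: ϑ(G) = 15·(-(-1)*2*cos(pi/15))/(2−(-2*cos(pi/15))) = 15*cos(pi/15)/(cos(pi/15) + 1).
Numerically 7.417148.
7 ≤ 15*cos(pi/15)/(cos(pi/15) + 1) ≤ 8: both strict.

15*cos(pi/15)/(cos(pi/15) + 1)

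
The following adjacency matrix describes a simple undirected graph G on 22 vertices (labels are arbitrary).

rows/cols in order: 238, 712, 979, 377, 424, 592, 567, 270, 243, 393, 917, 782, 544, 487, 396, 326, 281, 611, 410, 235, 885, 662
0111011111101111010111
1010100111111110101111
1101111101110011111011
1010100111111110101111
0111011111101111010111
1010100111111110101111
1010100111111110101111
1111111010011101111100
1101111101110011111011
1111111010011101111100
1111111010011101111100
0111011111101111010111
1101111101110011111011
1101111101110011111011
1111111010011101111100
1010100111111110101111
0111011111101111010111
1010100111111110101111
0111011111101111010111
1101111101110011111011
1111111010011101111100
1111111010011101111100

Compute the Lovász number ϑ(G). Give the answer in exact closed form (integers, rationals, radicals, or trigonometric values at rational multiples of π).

6

deg(243) = 17; N(243) = {238, 712, 377, 424, 592, 567, 270, 393, 917, 782, 396, 326, 281, 611, 410, 885, 662}.
deg(611) = 16; N(611) = {238, 979, 424, 270, 243, 393, 917, 782, 544, 487, 396, 281, 410, 235, 885, 662}.
N(979) = {238, 712, 377, 424, 592, 567, 270, 393, 917, 782, 396, 326, 281, 611, 410, 885, 662}, |N(979)| = 17.
deg(326) = 16; N(326) = {238, 979, 424, 270, 243, 393, 917, 782, 544, 487, 396, 281, 410, 235, 885, 662}.
4 parts of sizes [6, 6, 5, 5]; α(G) = 6 = ϑ (perfect).
Numerically 6.000000000.
α=6, χ(Ḡ)=6; ϑ=6 lies between (collapsed).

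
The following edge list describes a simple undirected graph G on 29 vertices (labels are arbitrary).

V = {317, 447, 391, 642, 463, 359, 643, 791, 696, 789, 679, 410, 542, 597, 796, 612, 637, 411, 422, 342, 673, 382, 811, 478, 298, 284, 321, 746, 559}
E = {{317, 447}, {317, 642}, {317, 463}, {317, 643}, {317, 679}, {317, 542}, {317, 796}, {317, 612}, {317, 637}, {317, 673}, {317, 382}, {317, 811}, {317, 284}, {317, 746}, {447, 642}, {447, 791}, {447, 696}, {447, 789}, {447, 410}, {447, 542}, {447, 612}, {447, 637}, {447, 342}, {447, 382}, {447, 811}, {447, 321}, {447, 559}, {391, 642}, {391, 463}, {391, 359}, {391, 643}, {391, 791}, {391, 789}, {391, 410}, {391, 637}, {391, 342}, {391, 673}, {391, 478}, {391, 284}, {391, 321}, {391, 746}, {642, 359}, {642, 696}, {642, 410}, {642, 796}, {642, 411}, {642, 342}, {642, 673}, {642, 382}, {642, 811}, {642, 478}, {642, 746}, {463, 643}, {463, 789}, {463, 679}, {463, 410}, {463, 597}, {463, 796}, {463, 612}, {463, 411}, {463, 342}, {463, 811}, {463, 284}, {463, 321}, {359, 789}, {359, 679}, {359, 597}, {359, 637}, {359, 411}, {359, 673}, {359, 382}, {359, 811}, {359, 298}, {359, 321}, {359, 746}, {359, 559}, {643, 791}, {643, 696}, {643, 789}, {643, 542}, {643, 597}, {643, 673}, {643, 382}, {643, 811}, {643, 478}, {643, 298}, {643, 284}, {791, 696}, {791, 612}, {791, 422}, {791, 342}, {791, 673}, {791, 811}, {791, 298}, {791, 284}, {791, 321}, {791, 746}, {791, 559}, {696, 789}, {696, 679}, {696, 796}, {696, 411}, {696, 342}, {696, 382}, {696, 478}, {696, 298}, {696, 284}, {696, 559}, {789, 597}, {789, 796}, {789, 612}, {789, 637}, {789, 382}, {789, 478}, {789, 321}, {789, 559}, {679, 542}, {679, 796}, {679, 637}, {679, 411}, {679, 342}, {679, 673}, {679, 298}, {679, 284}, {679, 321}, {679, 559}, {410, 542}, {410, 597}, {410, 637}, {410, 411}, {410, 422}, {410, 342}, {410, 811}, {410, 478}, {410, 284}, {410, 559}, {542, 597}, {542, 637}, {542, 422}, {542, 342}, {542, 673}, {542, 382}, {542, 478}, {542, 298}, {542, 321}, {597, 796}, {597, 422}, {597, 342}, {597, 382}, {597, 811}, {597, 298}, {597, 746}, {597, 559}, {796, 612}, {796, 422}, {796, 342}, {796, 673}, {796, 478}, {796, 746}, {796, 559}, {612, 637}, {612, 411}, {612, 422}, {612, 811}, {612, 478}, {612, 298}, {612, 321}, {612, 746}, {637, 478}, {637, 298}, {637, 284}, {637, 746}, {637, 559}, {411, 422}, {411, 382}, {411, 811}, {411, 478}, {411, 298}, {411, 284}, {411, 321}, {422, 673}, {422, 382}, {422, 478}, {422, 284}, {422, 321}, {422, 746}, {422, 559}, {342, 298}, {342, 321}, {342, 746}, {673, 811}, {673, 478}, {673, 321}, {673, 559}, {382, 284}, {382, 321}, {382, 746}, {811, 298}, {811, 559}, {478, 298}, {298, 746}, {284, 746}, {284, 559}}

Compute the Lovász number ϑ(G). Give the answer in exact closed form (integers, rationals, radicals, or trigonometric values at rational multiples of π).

deg(284) = 14; N(284) = {317, 391, 463, 643, 791, 696, 679, 410, 637, 411, 422, 382, 746, 559}.
deg(410) = 14; N(410) = {447, 391, 642, 463, 542, 597, 637, 411, 422, 342, 811, 478, 284, 559}.
Vertex 298 has 14 neighbors: 359, 643, 791, 696, 679, 542, 597, 612, 637, 411, 342, 811, 478, 746.
N(673) = {317, 391, 642, 359, 643, 791, 679, 542, 796, 422, 811, 478, 321, 559}, |N(673)| = 14.
G on 29 vertices is 14-regular; strongly regular (29,14,6,7).
A has 3 distinct eigenvalues ≈ [14.0, 2.192582, -3.192582].
λ_max=14, λ_min=-sqrt(29)/2 - 1/2; ϑ = −29·λ_min/(λ_max−λ_min) = sqrt(29).
= 5.38516… (decimal).

sqrt(29)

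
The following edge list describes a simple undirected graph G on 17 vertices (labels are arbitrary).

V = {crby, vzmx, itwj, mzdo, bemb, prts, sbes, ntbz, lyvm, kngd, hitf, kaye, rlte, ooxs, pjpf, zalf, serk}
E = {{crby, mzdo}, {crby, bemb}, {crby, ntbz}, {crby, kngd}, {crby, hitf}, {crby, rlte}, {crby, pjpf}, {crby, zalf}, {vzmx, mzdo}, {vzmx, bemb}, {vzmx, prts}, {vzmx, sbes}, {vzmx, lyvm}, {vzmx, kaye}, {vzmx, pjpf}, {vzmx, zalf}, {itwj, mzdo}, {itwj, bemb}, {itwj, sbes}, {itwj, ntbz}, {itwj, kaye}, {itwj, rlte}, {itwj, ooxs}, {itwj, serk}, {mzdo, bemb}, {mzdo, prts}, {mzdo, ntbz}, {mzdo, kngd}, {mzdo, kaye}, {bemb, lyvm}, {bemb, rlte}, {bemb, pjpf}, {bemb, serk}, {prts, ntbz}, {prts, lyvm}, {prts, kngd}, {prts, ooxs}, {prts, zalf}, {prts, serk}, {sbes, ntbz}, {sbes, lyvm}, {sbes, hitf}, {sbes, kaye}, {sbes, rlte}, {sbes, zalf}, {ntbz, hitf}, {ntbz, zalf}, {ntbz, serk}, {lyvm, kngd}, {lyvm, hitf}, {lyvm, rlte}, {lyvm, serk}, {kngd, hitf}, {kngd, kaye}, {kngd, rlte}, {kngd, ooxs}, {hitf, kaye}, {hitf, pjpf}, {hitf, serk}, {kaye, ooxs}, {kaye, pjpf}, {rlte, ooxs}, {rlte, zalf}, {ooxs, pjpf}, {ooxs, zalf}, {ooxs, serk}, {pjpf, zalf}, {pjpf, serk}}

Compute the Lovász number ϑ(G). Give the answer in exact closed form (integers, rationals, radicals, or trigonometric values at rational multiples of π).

sqrt(17)

N(sbes) = {vzmx, itwj, ntbz, lyvm, hitf, kaye, rlte, zalf}, |N(sbes)| = 8.
N(itwj) = {mzdo, bemb, sbes, ntbz, kaye, rlte, ooxs, serk}, |N(itwj)| = 8.
deg(prts) = 8; N(prts) = {vzmx, mzdo, ntbz, lyvm, kngd, ooxs, zalf, serk}.
N(kngd) = {crby, mzdo, prts, lyvm, hitf, kaye, rlte, ooxs}, |N(kngd)| = 8.
17-vertex 8-regular graph: Paley(17): SR with (k,λ,μ)=(8,3,4).
spec(A) ≈ [8.0, 1.561553, -2.561553] (distinct, 6 d.p.).
λ_max=8, λ_min=-sqrt(17)/2 - 1/2; ϑ = −17·λ_min/(λ_max−λ_min) = sqrt(17).
Numerically 4.1231056.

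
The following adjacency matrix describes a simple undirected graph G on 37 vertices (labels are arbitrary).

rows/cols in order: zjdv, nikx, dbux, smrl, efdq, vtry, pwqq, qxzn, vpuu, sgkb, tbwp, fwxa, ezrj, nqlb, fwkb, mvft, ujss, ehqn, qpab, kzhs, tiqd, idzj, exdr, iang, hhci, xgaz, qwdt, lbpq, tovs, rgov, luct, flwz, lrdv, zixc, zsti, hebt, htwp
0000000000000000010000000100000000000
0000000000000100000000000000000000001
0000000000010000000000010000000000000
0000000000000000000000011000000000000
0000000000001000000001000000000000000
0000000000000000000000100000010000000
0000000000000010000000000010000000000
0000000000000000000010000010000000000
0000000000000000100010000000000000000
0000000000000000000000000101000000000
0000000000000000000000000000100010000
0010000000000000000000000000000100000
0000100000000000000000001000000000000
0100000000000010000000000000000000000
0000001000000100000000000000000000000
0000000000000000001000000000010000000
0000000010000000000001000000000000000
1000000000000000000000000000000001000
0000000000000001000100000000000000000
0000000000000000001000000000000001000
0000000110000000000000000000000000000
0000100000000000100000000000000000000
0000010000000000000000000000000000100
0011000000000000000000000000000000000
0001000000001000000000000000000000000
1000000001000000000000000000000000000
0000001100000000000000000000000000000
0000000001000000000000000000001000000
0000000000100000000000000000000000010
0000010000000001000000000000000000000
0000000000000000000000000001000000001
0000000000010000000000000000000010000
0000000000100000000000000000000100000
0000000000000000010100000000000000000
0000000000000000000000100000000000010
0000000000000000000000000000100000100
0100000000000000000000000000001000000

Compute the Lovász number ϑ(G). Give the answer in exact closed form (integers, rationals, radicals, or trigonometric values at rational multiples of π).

37*cos(pi/37)/(cos(pi/37) + 1)

deg(zjdv) = 2; N(zjdv) = {ehqn, xgaz}.
Vertex zsti has 2 neighbors: exdr, hebt.
Vertex idzj has 2 neighbors: efdq, ujss.
Vertex luct has 2 neighbors: lbpq, htwp.
Regular of degree 2 on 37 vertices: the odd cycle C_{37}.
spec(A) ≈ [2.0, 1.971, 1.886, 1.746, 1.556, 1.321, 1.049, 0.746, 0.421, 0.085, -0.254, -0.586, -0.9, -1.189, -1.444, -1.657, -1.822, -1.935, -1.993] (distinct, 3 d.p.).
ϑ = −N·λ_min/(λ_max−λ_min) = −37·(-2*cos(pi/37))/(2−(-2*cos(pi/37))) = 37*cos(pi/37)/(cos(pi/37) + 1).
Numerically 18.46662.
Sandwich: α(G)=18 ≤ ϑ(G)=37*cos(pi/37)/(cos(pi/37) + 1) ≤ χ(Ḡ)=19 (both strict).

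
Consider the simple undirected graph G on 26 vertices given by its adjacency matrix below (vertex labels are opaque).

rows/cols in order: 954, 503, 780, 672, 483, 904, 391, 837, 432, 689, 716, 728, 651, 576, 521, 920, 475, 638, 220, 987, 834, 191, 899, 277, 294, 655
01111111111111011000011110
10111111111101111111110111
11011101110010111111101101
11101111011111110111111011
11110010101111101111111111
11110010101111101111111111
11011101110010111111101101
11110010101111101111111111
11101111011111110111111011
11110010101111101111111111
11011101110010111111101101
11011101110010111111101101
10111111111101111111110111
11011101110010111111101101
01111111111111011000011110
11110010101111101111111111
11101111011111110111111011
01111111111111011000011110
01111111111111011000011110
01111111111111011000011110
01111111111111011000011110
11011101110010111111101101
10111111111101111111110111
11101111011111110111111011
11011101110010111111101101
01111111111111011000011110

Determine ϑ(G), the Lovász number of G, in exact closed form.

deg(716) = 19; N(716) = {954, 503, 672, 483, 904, 837, 432, 689, 651, 521, 920, 475, 638, 220, 987, 834, 899, 277, 655}.
Vertex 689 has 21 neighbors: 954, 503, 780, 672, 391, 432, 716, 728, 651, 576, 521, 475, 638, 220, 987, 834, 191, 899, 277, 294, 655.
deg(834) = 19; N(834) = {503, 780, 672, 483, 904, 391, 837, 432, 689, 716, 728, 651, 576, 920, 475, 191, 899, 277, 294}.
N(521) = {503, 780, 672, 483, 904, 391, 837, 432, 689, 716, 728, 651, 576, 920, 475, 191, 899, 277, 294}, |N(521)| = 19.
Complete 5-partite, parts [7, 7, 5, 4, 3]: perfect, ϑ = α = 7.
≈ 7.00000000 (to 8 d.p.).
7 ≤ 7 ≤ 7: collapsed.

7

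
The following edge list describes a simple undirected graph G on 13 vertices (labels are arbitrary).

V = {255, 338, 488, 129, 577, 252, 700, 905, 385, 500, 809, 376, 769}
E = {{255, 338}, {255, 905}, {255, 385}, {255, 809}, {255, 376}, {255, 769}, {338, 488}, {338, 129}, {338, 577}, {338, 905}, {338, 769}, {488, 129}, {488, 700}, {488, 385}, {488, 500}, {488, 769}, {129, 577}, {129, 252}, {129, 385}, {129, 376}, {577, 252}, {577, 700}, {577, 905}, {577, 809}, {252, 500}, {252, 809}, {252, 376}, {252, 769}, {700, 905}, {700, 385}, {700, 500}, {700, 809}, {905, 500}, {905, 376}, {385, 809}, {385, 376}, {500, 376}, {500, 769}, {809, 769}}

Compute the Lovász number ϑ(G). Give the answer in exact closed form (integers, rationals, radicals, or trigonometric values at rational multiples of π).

sqrt(13)

N(577) = {338, 129, 252, 700, 905, 809}, |N(577)| = 6.
Vertex 809 has 6 neighbors: 255, 577, 252, 700, 385, 769.
N(255) = {338, 905, 385, 809, 376, 769}, |N(255)| = 6.
deg(905) = 6; N(905) = {255, 338, 577, 700, 500, 376}.
G on 13 vertices is 6-regular; SR(13,6,2,3) — a Paley graph.
spec(A) ≈ [6.0, 1.3028, -2.3028] (distinct, 4 d.p.).
Lovász: ϑ = −13(-sqrt(13)/2 - 1/2)/(6+-(-sqrt(13)/2 - 1/2)) = sqrt(13).
≈ 3.6056 (to 4 d.p.).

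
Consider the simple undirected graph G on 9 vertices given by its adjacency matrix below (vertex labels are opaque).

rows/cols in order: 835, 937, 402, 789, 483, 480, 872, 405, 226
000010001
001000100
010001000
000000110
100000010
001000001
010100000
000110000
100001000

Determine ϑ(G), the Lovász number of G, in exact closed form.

N(405) = {789, 483}, |N(405)| = 2.
Vertex 789 has 2 neighbors: 872, 405.
Vertex 480 has 2 neighbors: 402, 226.
Vertex 872 has 2 neighbors: 937, 789.
9-vertex 2-regular graph: the odd cycle C_{9}.
A has 5 distinct eigenvalues ≈ [2.0, 1.5321, 0.3473, -1.0, -1.8794].
λ_max=2, λ_min=-2*cos(pi/9); ϑ = −9·λ_min/(λ_max−λ_min) = 9*cos(pi/9)/(cos(pi/9) + 1).
= 4.36009… (decimal).
4 ≤ 9*cos(pi/9)/(cos(pi/9) + 1) ≤ 5: both strict.

9*cos(pi/9)/(cos(pi/9) + 1)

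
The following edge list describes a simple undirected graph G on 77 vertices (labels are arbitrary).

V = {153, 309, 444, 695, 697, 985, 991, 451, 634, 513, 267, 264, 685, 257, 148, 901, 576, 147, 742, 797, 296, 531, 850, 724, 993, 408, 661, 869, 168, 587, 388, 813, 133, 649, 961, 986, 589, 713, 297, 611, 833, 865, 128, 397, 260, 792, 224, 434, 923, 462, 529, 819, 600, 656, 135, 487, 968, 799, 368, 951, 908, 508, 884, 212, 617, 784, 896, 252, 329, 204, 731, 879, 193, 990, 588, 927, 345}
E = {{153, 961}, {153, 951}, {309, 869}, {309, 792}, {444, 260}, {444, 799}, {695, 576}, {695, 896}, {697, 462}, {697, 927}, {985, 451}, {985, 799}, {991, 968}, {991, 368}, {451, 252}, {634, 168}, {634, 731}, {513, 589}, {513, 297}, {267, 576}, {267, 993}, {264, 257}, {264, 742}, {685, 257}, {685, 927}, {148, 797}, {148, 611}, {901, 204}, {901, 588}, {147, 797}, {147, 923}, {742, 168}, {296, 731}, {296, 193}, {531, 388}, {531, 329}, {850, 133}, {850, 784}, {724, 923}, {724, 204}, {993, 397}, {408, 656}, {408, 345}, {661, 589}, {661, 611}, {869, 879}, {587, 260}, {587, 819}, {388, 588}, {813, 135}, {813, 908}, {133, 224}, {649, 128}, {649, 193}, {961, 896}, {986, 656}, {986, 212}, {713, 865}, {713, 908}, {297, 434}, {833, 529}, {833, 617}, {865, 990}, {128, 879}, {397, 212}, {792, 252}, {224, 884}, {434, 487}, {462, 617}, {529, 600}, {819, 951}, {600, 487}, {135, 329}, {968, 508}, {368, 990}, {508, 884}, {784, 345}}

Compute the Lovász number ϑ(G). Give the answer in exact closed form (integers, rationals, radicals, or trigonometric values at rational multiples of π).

77*cos(pi/77)/(cos(pi/77) + 1)

Vertex 513 has 2 neighbors: 589, 297.
N(587) = {260, 819}, |N(587)| = 2.
N(257) = {264, 685}, |N(257)| = 2.
deg(508) = 2; N(508) = {968, 884}.
deg(v) = 2 for all v (|V|=77); a single 77-cycle (edge-transitive).
A has 39 distinct eigenvalues ≈ [2.0, 1.99335, 1.97342, 1.94037, 1.89441, 1.83583, 1.76504, 1.68251, 1.58877, 1.48447, 1.37028, 1.24698, 1.11538, 0.97635, 0.83083, 0.67978, 0.5242, 0.36514, 0.20365, 0.0408, -0.12232, -0.28463, -0.44504, -0.60249, -0.75593, -0.90434, -1.04674, -1.18216, -1.30972, -1.42856, -1.5379, -1.637, -1.72521, -1.80194, -1.86667, -1.91899, -1.95853, -1.98504, -1.99834].
−77·(-2*cos(pi/77)) / ((2)−(-2*cos(pi/77))) = 77*cos(pi/77)/(cos(pi/77) + 1) = ϑ(G).
ϑ(G) ≈ 38.48397347.
38 ≤ 77*cos(pi/77)/(cos(pi/77) + 1) ≤ 39: both strict.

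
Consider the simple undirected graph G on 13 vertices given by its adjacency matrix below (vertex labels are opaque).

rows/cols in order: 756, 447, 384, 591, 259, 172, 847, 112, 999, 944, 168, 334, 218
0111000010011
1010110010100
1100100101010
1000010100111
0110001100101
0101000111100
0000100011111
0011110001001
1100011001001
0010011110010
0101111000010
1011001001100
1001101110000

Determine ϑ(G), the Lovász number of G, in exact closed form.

sqrt(13)

Vertex 112 has 6 neighbors: 384, 591, 259, 172, 944, 218.
Vertex 218 has 6 neighbors: 756, 591, 259, 847, 112, 999.
deg(756) = 6; N(756) = {447, 384, 591, 999, 334, 218}.
N(944) = {384, 172, 847, 112, 999, 334}, |N(944)| = 6.
deg(v) = 6 for all v (|V|=13); SR(13,6,2,3) — a Paley graph.
Distinct eigenvalues (to 5 d.p.): [6.0, 1.30278, -2.30278].
−13·(-sqrt(13)/2 - 1/2) / ((6)−(-sqrt(13)/2 - 1/2)) = sqrt(13) = ϑ(G).
≈ 3.6055513 (to 7 d.p.).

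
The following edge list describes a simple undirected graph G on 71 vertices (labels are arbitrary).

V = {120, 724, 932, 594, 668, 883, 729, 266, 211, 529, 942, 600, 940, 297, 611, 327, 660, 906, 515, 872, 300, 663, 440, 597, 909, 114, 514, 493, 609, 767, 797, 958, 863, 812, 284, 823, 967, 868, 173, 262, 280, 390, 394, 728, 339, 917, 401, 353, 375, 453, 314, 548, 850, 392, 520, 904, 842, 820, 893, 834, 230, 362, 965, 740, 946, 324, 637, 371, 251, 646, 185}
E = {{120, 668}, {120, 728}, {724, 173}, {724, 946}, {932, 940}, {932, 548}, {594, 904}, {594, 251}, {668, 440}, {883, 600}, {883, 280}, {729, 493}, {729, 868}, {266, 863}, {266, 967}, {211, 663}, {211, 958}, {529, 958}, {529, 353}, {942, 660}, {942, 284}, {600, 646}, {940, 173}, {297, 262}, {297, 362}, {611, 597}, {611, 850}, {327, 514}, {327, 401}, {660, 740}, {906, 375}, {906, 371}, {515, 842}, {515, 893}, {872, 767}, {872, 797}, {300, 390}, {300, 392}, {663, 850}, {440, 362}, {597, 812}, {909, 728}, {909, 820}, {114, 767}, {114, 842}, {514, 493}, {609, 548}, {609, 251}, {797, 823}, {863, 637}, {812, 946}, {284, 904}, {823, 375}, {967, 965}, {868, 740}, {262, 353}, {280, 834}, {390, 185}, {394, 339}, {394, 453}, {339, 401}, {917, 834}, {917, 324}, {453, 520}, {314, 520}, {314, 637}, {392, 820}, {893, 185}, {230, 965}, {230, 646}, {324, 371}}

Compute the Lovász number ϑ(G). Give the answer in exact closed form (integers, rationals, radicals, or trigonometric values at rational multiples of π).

71*cos(pi/71)/(cos(pi/71) + 1)

Vertex 600 has 2 neighbors: 883, 646.
N(185) = {390, 893}, |N(185)| = 2.
N(740) = {660, 868}, |N(740)| = 2.
N(353) = {529, 262}, |N(353)| = 2.
G on 71 vertices is 2-regular; this is C_{71}, the 71-cycle.
A has 36 distinct eigenvalues ≈ [2.0, 1.992174, 1.968756, 1.92993, 1.876, 1.807387, 1.724629, 1.628374, 1.519374, 1.398483, 1.266648, 1.124899, 0.974346, 0.816167, 0.651601, 0.481935, 0.308498, 0.132646, -0.044244, -0.220788, -0.395604, -0.567324, -0.734603, -0.896134, -1.05065, -1.196945, -1.333871, -1.460358, -1.575416, -1.678144, -1.767738, -1.843498, -1.904829, -1.951253, -1.982405, -1.998042].
λ_max=2, λ_min=-2*cos(pi/71); ϑ = −71·λ_min/(λ_max−λ_min) = 71*cos(pi/71)/(cos(pi/71) + 1).
≈ 35.4826 (to 4 d.p.).
35 ≤ 71*cos(pi/71)/(cos(pi/71) + 1) ≤ 36: both strict.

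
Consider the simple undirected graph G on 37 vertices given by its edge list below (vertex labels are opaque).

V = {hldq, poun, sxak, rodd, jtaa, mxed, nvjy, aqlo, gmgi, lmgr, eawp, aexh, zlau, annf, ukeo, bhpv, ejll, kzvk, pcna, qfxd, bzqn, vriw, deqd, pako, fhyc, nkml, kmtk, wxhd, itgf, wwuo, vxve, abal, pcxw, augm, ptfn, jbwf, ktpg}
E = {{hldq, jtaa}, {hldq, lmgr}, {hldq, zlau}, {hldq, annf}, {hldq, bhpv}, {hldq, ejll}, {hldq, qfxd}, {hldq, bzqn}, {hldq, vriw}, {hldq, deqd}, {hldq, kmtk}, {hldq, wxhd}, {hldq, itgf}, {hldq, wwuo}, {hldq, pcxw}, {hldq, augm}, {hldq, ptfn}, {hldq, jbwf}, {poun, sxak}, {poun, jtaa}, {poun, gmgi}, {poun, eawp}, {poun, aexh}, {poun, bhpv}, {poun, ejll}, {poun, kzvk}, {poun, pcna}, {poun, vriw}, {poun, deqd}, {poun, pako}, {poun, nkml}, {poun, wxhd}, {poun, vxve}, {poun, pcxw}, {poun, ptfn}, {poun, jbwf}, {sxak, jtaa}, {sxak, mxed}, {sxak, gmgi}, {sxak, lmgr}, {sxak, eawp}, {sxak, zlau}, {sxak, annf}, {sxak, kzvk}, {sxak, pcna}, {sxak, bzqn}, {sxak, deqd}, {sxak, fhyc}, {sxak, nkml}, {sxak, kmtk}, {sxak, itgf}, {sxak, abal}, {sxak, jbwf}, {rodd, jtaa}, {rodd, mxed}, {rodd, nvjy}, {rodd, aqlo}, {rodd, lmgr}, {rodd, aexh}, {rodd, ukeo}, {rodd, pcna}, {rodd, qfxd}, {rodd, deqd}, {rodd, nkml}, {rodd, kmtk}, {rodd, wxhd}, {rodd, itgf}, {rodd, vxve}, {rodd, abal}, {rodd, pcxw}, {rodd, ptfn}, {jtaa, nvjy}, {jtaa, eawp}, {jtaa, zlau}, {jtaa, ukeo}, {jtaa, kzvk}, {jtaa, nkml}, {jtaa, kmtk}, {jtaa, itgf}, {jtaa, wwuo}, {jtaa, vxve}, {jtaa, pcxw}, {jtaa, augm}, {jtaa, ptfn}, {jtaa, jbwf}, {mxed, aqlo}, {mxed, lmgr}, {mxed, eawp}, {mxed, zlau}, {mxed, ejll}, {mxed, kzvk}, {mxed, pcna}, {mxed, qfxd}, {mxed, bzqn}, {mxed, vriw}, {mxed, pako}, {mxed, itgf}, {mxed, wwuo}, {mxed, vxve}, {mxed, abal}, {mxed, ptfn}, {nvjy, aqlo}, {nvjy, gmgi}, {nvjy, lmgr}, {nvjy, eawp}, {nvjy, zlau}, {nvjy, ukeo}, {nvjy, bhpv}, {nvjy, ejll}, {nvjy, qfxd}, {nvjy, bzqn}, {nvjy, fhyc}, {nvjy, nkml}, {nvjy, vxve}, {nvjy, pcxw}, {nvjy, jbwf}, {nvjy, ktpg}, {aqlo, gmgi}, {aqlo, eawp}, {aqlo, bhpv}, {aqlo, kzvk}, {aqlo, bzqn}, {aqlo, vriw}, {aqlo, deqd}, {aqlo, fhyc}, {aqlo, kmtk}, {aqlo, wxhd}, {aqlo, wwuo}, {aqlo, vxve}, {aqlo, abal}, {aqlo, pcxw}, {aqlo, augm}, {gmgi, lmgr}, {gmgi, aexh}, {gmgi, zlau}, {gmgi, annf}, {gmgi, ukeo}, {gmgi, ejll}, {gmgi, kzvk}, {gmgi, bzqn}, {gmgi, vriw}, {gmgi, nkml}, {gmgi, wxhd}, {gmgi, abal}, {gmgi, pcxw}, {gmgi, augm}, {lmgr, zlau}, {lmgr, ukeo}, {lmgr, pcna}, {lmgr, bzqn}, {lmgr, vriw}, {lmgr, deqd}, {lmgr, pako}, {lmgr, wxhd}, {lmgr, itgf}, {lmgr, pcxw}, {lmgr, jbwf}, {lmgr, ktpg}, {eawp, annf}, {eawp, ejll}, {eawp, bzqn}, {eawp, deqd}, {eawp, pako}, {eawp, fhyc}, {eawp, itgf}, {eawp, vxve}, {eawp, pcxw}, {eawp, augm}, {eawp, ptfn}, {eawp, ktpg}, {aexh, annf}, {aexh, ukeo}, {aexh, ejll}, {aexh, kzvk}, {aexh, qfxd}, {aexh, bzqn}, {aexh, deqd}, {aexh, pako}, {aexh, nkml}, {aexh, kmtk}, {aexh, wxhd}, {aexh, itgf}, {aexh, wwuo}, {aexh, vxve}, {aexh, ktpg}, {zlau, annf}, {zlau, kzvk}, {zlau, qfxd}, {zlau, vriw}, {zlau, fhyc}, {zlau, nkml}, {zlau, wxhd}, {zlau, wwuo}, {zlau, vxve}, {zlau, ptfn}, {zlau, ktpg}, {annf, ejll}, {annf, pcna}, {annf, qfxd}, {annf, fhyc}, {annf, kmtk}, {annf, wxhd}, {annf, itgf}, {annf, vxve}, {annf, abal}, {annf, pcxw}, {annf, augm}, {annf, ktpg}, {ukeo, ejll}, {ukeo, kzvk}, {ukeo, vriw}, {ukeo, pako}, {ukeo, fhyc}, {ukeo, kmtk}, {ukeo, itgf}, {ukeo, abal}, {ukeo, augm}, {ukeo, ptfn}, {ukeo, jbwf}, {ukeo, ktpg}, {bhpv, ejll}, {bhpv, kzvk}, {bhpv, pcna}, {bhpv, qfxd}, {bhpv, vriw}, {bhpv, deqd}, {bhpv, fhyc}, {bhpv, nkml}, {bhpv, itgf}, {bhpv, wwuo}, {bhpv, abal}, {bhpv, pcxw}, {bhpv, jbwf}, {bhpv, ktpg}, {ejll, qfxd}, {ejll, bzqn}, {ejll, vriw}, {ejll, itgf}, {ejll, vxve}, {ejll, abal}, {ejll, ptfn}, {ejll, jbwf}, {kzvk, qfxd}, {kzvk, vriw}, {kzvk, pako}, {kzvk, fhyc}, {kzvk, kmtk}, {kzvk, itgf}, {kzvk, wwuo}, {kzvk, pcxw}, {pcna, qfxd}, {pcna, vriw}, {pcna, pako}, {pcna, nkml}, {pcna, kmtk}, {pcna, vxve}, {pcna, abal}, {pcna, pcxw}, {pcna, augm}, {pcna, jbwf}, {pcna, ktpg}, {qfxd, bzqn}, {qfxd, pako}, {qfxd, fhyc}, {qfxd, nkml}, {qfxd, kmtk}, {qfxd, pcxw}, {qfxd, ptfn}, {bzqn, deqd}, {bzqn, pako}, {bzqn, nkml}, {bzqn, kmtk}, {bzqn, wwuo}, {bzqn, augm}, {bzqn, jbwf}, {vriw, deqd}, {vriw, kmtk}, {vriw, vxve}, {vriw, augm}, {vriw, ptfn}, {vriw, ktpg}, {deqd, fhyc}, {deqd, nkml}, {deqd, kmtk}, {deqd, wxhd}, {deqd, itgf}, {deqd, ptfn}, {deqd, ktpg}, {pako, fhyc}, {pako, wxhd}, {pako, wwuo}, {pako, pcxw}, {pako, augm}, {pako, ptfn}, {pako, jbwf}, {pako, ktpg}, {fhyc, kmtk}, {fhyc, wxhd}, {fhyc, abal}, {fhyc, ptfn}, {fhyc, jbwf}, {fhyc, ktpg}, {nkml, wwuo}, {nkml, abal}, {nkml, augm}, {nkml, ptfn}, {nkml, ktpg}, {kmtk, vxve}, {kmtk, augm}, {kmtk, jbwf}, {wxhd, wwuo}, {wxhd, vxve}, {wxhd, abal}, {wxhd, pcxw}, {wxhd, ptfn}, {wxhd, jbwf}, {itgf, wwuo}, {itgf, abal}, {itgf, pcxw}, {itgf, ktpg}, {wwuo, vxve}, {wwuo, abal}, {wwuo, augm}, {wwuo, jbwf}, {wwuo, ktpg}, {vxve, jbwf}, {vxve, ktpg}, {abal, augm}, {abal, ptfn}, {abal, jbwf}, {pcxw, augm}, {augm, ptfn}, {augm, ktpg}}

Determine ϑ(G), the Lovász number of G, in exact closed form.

sqrt(37)

Vertex abal has 18 neighbors: sxak, rodd, mxed, aqlo, gmgi, annf, ukeo, bhpv, ejll, pcna, fhyc, nkml, wxhd, itgf, wwuo, augm, ptfn, jbwf.
N(poun) = {sxak, jtaa, gmgi, eawp, aexh, bhpv, ejll, kzvk, pcna, vriw, deqd, pako, nkml, wxhd, vxve, pcxw, ptfn, jbwf}, |N(poun)| = 18.
deg(rodd) = 18; N(rodd) = {jtaa, mxed, nvjy, aqlo, lmgr, aexh, ukeo, pcna, qfxd, deqd, nkml, kmtk, wxhd, itgf, vxve, abal, pcxw, ptfn}.
Vertex aexh has 18 neighbors: poun, rodd, gmgi, annf, ukeo, ejll, kzvk, qfxd, bzqn, deqd, pako, nkml, kmtk, wxhd, itgf, wwuo, vxve, ktpg.
Regular of degree 18 on 37 vertices: strongly regular (37,18,8,9).
A has 3 distinct eigenvalues ≈ [18.0, 2.54138, -3.54138].
ϑ = −N·λ_min/(λ_max−λ_min) = −37·(-sqrt(37)/2 - 1/2)/(18−(-sqrt(37)/2 - 1/2)) = sqrt(37).
= 6.0828… (decimal).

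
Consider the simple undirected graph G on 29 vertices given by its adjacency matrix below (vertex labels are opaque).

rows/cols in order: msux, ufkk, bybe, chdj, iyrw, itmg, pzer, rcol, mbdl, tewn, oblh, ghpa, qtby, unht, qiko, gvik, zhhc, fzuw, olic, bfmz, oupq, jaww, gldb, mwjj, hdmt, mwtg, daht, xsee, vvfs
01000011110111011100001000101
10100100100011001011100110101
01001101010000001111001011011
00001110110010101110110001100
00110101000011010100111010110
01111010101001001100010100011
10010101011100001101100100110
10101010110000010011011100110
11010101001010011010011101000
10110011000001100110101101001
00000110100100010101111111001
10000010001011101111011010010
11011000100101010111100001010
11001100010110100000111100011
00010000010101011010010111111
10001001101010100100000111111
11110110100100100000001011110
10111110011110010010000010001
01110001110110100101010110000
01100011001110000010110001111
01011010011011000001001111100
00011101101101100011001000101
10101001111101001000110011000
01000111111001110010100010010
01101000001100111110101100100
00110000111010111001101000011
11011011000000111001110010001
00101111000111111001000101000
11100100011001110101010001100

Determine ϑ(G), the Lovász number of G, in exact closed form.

sqrt(29)

Vertex chdj has 14 neighbors: iyrw, itmg, pzer, mbdl, tewn, qtby, qiko, zhhc, fzuw, olic, oupq, jaww, mwtg, daht.
N(pzer) = {msux, chdj, itmg, rcol, tewn, oblh, ghpa, zhhc, fzuw, bfmz, oupq, mwjj, daht, xsee}, |N(pzer)| = 14.
N(gvik) = {msux, iyrw, rcol, mbdl, oblh, qtby, qiko, fzuw, mwjj, hdmt, mwtg, daht, xsee, vvfs}, |N(gvik)| = 14.
Vertex hdmt has 14 neighbors: ufkk, bybe, iyrw, oblh, ghpa, qiko, gvik, zhhc, fzuw, olic, oupq, gldb, mwjj, daht.
G on 29 vertices is 14-regular; Paley(29): SR with (k,λ,μ)=(14,6,7).
spec(A) ≈ [14.0, 2.19258, -3.19258] (distinct, 5 d.p.).
−29·(-sqrt(29)/2 - 1/2) / ((14)−(-sqrt(29)/2 - 1/2)) = sqrt(29) = ϑ(G).
≈ 5.38516 (to 5 d.p.).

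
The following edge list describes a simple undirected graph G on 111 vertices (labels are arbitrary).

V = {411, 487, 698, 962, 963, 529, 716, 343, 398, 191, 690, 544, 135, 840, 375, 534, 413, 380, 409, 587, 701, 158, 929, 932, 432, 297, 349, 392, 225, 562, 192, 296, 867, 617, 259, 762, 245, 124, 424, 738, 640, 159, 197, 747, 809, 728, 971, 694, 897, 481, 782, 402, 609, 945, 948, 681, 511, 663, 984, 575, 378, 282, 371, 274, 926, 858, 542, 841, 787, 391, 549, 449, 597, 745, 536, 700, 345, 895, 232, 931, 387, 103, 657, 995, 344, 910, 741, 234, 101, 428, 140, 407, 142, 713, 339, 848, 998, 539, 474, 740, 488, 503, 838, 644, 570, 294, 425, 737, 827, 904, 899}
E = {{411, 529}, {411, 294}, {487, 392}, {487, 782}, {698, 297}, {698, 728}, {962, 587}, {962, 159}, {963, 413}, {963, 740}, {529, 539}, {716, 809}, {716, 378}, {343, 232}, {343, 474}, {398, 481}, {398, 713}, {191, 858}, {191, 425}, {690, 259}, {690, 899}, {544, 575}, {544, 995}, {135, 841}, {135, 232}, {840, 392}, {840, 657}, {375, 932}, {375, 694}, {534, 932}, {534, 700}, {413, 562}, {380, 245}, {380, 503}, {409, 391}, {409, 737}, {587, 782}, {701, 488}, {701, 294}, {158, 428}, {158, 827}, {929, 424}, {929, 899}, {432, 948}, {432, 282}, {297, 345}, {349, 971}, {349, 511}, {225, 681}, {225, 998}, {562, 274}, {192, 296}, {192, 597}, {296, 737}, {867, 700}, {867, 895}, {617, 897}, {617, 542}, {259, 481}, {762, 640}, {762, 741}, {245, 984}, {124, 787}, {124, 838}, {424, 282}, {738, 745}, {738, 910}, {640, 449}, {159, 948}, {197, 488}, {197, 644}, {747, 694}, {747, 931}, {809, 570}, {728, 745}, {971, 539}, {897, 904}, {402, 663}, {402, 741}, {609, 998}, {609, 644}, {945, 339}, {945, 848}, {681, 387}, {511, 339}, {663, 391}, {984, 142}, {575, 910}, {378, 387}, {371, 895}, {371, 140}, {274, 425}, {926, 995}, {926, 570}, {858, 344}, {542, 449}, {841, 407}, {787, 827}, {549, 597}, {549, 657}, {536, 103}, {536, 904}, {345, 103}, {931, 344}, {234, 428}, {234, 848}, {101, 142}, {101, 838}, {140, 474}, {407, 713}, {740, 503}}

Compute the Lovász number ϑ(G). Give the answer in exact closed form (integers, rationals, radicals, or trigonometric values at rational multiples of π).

111*cos(pi/111)/(cos(pi/111) + 1)

N(948) = {432, 159}, |N(948)| = 2.
N(700) = {534, 867}, |N(700)| = 2.
deg(597) = 2; N(597) = {192, 549}.
deg(984) = 2; N(984) = {245, 142}.
2-regular, N=111; the odd cycle C_{111}.
spec(A) ≈ [2.0, 1.996797, 1.987197, 1.971232, 1.948952, 1.920429, 1.885755, 1.84504, 1.798414, 1.746028, 1.688049, 1.624662, 1.556072, 1.482496, 1.404172, 1.321349, 1.234294, 1.143286, 1.048615, 0.950584, 0.849509, 0.745713, 0.639528, 0.531294, 0.421359, 0.310073, 0.197795, 0.084882, -0.028302, -0.141395, -0.254036, -0.365862, -0.476517, -0.585646, -0.692898, -0.797931, -0.900407, -1.0, -1.096389, -1.189266, -1.278334, -1.363307, -1.443912, -1.519892, -1.591004, -1.657019, -1.717727, -1.772931, -1.822457, -1.866145, -1.903855, -1.935466, -1.960877, -1.980007, -1.992795, -1.999199] (distinct, 6 d.p.).
λ_max=2, λ_min=-2*cos(pi/111); ϑ = −111·λ_min/(λ_max−λ_min) = 111*cos(pi/111)/(cos(pi/111) + 1).
= 55.4889… (decimal).
Sandwich: α(G)=55 ≤ ϑ(G)=111*cos(pi/111)/(cos(pi/111) + 1) ≤ χ(Ḡ)=56 (both strict).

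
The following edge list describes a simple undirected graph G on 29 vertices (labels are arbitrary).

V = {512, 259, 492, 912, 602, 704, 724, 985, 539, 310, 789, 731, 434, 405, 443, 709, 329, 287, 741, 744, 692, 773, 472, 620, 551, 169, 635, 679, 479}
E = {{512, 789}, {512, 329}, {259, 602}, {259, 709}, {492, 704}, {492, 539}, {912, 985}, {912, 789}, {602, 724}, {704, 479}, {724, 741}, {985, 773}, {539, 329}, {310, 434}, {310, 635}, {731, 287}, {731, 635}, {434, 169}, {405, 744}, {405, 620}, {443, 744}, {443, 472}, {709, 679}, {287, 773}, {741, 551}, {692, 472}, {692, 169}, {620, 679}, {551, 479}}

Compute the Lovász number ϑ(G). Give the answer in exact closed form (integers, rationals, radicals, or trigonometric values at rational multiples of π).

Vertex 472 has 2 neighbors: 443, 692.
Vertex 602 has 2 neighbors: 259, 724.
Vertex 329 has 2 neighbors: 512, 539.
Vertex 679 has 2 neighbors: 709, 620.
Regular of degree 2 on 29 vertices: the odd cycle C_{29}.
The 15 distinct eigenvalues: [2.0, 1.953241, 1.815151, 1.592186, 1.294773, 0.936817, 0.535057, 0.108278, -0.323564, -0.740276, -1.122374, -1.451991, -1.713714, -1.895306, -1.988276].
Lovász (edge-transitive): ϑ = −29·(-2*cos(pi/29))/((2)−(-2*cos(pi/29))) = 29*cos(pi/29)/(cos(pi/29) + 1).
≈ 14.457375255 (to 9 d.p.).
Sandwich: α(G)=14 ≤ ϑ(G)=29*cos(pi/29)/(cos(pi/29) + 1) ≤ χ(Ḡ)=15 (both strict).

29*cos(pi/29)/(cos(pi/29) + 1)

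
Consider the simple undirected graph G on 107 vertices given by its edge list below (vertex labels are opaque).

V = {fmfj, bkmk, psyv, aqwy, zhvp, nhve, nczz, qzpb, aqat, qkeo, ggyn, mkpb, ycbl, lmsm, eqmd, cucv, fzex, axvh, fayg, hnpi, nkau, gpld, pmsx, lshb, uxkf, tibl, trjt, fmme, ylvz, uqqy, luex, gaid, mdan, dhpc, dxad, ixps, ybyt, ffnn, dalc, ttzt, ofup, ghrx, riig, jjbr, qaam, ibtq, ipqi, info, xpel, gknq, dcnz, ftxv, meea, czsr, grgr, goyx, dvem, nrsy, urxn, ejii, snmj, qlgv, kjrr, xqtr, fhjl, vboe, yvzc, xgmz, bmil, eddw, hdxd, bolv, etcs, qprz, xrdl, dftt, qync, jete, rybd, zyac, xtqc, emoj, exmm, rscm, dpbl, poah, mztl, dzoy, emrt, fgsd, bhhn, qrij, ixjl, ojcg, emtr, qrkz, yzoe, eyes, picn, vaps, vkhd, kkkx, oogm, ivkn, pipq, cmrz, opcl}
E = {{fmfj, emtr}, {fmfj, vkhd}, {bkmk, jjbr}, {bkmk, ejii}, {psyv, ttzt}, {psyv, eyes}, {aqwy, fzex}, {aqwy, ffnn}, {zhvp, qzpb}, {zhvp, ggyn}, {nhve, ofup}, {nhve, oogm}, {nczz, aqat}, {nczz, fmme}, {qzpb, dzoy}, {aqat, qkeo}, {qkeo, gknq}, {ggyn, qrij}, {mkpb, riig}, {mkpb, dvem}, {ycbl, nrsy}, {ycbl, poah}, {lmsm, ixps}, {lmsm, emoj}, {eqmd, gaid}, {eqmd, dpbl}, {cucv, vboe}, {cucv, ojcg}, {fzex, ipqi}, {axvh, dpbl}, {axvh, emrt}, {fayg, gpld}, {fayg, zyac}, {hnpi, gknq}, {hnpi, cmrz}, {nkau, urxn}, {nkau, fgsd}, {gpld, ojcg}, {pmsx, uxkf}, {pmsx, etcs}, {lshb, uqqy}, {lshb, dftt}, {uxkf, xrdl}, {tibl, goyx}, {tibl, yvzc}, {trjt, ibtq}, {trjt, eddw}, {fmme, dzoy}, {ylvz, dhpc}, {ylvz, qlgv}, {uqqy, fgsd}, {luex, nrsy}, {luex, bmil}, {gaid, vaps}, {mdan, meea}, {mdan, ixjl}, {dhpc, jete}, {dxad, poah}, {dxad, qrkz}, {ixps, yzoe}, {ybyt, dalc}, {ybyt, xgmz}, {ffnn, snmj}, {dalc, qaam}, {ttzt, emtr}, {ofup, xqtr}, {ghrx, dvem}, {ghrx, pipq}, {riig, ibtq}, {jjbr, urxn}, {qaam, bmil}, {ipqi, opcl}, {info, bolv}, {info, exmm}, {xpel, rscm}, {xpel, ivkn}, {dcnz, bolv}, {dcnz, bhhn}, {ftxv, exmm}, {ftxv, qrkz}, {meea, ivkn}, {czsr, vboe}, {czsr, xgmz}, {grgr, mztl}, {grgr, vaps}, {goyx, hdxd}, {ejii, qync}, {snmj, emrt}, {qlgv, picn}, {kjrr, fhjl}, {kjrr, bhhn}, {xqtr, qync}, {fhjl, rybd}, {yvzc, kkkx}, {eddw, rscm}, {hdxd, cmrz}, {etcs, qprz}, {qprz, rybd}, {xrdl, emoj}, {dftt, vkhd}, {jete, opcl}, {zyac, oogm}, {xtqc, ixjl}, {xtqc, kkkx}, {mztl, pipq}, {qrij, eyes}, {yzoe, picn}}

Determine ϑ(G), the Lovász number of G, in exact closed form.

Vertex dzoy has 2 neighbors: qzpb, fmme.
N(fmme) = {nczz, dzoy}, |N(fmme)| = 2.
deg(poah) = 2; N(poah) = {ycbl, dxad}.
deg(bkmk) = 2; N(bkmk) = {jjbr, ejii}.
2-regular, N=107; connected 2-regular on 107 ⇒ C_{107}.
A has 54 distinct eigenvalues ≈ [2.0, 1.99655, 1.98622, 1.96905, 1.94508, 1.91441, 1.87714, 1.8334, 1.78334, 1.72714, 1.66498, 1.59707, 1.52367, 1.44501, 1.36137, 1.27304, 1.18032, 1.08353, 0.983, 0.87909, 0.77214, 0.66254, 0.55065, 0.43686, 0.32157, 0.20516, 0.08805, -0.02936, -0.14667, -0.26348, -0.37938, -0.49397, -0.60685, -0.71765, -0.82597, -0.93145, -1.03371, -1.13241, -1.22721, -1.31777, -1.40379, -1.48498, -1.56104, -1.63173, -1.69679, -1.756, -1.80915, -1.85607, -1.8966, -1.93058, -1.95791, -1.97849, -1.99225, -1.99914].
−107·(-2*cos(pi/107)) / ((2)−(-2*cos(pi/107))) = 107*cos(pi/107)/(cos(pi/107) + 1) = ϑ(G).
≈ 53.4884684 (to 7 d.p.).
53 ≤ 107*cos(pi/107)/(cos(pi/107) + 1) ≤ 54: both strict.

107*cos(pi/107)/(cos(pi/107) + 1)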